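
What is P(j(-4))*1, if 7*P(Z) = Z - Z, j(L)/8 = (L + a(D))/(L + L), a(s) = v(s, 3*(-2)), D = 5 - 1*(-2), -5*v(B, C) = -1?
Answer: 0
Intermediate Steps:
v(B, C) = 1/5 (v(B, C) = -1/5*(-1) = 1/5)
D = 7 (D = 5 + 2 = 7)
a(s) = 1/5
j(L) = 4*(1/5 + L)/L (j(L) = 8*((L + 1/5)/(L + L)) = 8*((1/5 + L)/((2*L))) = 8*((1/5 + L)*(1/(2*L))) = 8*((1/5 + L)/(2*L)) = 4*(1/5 + L)/L)
P(Z) = 0 (P(Z) = (Z - Z)/7 = (1/7)*0 = 0)
P(j(-4))*1 = 0*1 = 0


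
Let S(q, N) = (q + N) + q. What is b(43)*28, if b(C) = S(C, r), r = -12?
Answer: 2072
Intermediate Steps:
S(q, N) = N + 2*q (S(q, N) = (N + q) + q = N + 2*q)
b(C) = -12 + 2*C
b(43)*28 = (-12 + 2*43)*28 = (-12 + 86)*28 = 74*28 = 2072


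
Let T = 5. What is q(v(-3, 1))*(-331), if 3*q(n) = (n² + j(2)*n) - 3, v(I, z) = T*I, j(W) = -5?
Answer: -32769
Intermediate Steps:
v(I, z) = 5*I
q(n) = -1 - 5*n/3 + n²/3 (q(n) = ((n² - 5*n) - 3)/3 = (-3 + n² - 5*n)/3 = -1 - 5*n/3 + n²/3)
q(v(-3, 1))*(-331) = (-1 - 25*(-3)/3 + (5*(-3))²/3)*(-331) = (-1 - 5/3*(-15) + (⅓)*(-15)²)*(-331) = (-1 + 25 + (⅓)*225)*(-331) = (-1 + 25 + 75)*(-331) = 99*(-331) = -32769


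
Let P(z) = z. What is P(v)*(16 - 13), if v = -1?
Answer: -3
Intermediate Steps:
P(v)*(16 - 13) = -(16 - 13) = -1*3 = -3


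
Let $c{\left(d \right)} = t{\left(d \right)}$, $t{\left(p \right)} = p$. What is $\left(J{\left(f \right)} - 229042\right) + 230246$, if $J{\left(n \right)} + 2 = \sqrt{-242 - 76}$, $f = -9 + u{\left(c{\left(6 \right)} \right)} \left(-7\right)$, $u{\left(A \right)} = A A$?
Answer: $1202 + i \sqrt{318} \approx 1202.0 + 17.833 i$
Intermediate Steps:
$c{\left(d \right)} = d$
$u{\left(A \right)} = A^{2}$
$f = -261$ ($f = -9 + 6^{2} \left(-7\right) = -9 + 36 \left(-7\right) = -9 - 252 = -261$)
$J{\left(n \right)} = -2 + i \sqrt{318}$ ($J{\left(n \right)} = -2 + \sqrt{-242 - 76} = -2 + \sqrt{-318} = -2 + i \sqrt{318}$)
$\left(J{\left(f \right)} - 229042\right) + 230246 = \left(\left(-2 + i \sqrt{318}\right) - 229042\right) + 230246 = \left(-229044 + i \sqrt{318}\right) + 230246 = 1202 + i \sqrt{318}$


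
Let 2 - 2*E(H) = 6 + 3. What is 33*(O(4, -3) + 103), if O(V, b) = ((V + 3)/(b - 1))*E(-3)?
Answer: 28809/8 ≈ 3601.1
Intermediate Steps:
E(H) = -7/2 (E(H) = 1 - (6 + 3)/2 = 1 - 1/2*9 = 1 - 9/2 = -7/2)
O(V, b) = -7*(3 + V)/(2*(-1 + b)) (O(V, b) = ((V + 3)/(b - 1))*(-7/2) = ((3 + V)/(-1 + b))*(-7/2) = -7*(3 + V)/(2*(-1 + b)))
33*(O(4, -3) + 103) = 33*(7*(-3 - 1*4)/(2*(-1 - 3)) + 103) = 33*((7/2)*(-3 - 4)/(-4) + 103) = 33*((7/2)*(-1/4)*(-7) + 103) = 33*(49/8 + 103) = 33*(873/8) = 28809/8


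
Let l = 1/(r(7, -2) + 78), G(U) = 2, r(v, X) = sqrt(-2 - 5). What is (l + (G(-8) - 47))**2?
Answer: 2*(-6149453*I + 157905*sqrt(7))/(-6077*I + 156*sqrt(7)) ≈ 2023.8 + 0.039082*I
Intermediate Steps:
r(v, X) = I*sqrt(7) (r(v, X) = sqrt(-7) = I*sqrt(7))
l = 1/(78 + I*sqrt(7)) (l = 1/(I*sqrt(7) + 78) = 1/(78 + I*sqrt(7)) ≈ 0.012806 - 0.00043437*I)
(l + (G(-8) - 47))**2 = ((78/6091 - I*sqrt(7)/6091) + (2 - 47))**2 = ((78/6091 - I*sqrt(7)/6091) - 45)**2 = (-274017/6091 - I*sqrt(7)/6091)**2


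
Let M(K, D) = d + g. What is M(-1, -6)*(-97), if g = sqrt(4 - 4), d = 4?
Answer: -388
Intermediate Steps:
g = 0 (g = sqrt(0) = 0)
M(K, D) = 4 (M(K, D) = 4 + 0 = 4)
M(-1, -6)*(-97) = 4*(-97) = -388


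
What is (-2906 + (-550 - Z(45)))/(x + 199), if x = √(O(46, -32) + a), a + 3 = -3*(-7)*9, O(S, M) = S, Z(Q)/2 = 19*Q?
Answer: -342678/13123 + 3444*√58/13123 ≈ -24.114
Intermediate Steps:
Z(Q) = 38*Q (Z(Q) = 2*(19*Q) = 38*Q)
a = 186 (a = -3 - 3*(-7)*9 = -3 + 21*9 = -3 + 189 = 186)
x = 2*√58 (x = √(46 + 186) = √232 = 2*√58 ≈ 15.232)
(-2906 + (-550 - Z(45)))/(x + 199) = (-2906 + (-550 - 38*45))/(2*√58 + 199) = (-2906 + (-550 - 1*1710))/(199 + 2*√58) = (-2906 + (-550 - 1710))/(199 + 2*√58) = (-2906 - 2260)/(199 + 2*√58) = -5166/(199 + 2*√58)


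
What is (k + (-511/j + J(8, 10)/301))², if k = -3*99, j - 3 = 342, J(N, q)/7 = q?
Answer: 19576359532324/220077225 ≈ 88952.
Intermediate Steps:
J(N, q) = 7*q
j = 345 (j = 3 + 342 = 345)
k = -297
(k + (-511/j + J(8, 10)/301))² = (-297 + (-511/345 + (7*10)/301))² = (-297 + (-511*1/345 + 70*(1/301)))² = (-297 + (-511/345 + 10/43))² = (-297 - 18523/14835)² = (-4424518/14835)² = 19576359532324/220077225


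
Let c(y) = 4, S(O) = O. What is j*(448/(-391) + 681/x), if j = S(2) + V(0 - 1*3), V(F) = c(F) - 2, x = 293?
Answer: 540028/114563 ≈ 4.7138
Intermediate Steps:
V(F) = 2 (V(F) = 4 - 2 = 2)
j = 4 (j = 2 + 2 = 4)
j*(448/(-391) + 681/x) = 4*(448/(-391) + 681/293) = 4*(448*(-1/391) + 681*(1/293)) = 4*(-448/391 + 681/293) = 4*(135007/114563) = 540028/114563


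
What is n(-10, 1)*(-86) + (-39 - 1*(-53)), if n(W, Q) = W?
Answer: 874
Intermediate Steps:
n(-10, 1)*(-86) + (-39 - 1*(-53)) = -10*(-86) + (-39 - 1*(-53)) = 860 + (-39 + 53) = 860 + 14 = 874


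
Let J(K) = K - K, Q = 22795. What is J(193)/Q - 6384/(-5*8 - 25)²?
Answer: -6384/4225 ≈ -1.5110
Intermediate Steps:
J(K) = 0
J(193)/Q - 6384/(-5*8 - 25)² = 0/22795 - 6384/(-5*8 - 25)² = 0*(1/22795) - 6384/(-40 - 25)² = 0 - 6384/((-65)²) = 0 - 6384/4225 = -6384/4225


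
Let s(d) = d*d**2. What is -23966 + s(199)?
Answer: 7856633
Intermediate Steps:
s(d) = d**3
-23966 + s(199) = -23966 + 199**3 = -23966 + 7880599 = 7856633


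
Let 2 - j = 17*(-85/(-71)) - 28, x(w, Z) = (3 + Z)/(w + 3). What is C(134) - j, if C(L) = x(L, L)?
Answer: -614/71 ≈ -8.6479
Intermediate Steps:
x(w, Z) = (3 + Z)/(3 + w)
C(L) = 1 (C(L) = (3 + L)/(3 + L) = 1)
j = 685/71 (j = 2 - (17*(-85/(-71)) - 28) = 2 - (17*(-85*(-1/71)) - 28) = 2 - (17*(85/71) - 28) = 2 - (1445/71 - 28) = 2 - 1*(-543/71) = 2 + 543/71 = 685/71 ≈ 9.6479)
C(134) - j = 1 - 1*685/71 = 1 - 685/71 = -614/71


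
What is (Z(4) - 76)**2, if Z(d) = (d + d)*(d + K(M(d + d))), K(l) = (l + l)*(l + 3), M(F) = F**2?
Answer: 4701022096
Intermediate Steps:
K(l) = 2*l*(3 + l) (K(l) = (2*l)*(3 + l) = 2*l*(3 + l))
Z(d) = 2*d*(d + 8*d**2*(3 + 4*d**2)) (Z(d) = (d + d)*(d + 2*(d + d)**2*(3 + (d + d)**2)) = (2*d)*(d + 2*(2*d)**2*(3 + (2*d)**2)) = (2*d)*(d + 2*(4*d**2)*(3 + 4*d**2)) = (2*d)*(d + 8*d**2*(3 + 4*d**2)) = 2*d*(d + 8*d**2*(3 + 4*d**2)))
(Z(4) - 76)**2 = (4**2*(2 + 48*4 + 64*4**3) - 76)**2 = (16*(2 + 192 + 64*64) - 76)**2 = (16*(2 + 192 + 4096) - 76)**2 = (16*4290 - 76)**2 = (68640 - 76)**2 = 68564**2 = 4701022096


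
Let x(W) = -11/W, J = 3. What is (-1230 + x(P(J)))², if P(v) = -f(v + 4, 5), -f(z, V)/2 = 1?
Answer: 6105841/4 ≈ 1.5265e+6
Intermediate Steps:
f(z, V) = -2 (f(z, V) = -2*1 = -2)
P(v) = 2 (P(v) = -1*(-2) = 2)
(-1230 + x(P(J)))² = (-1230 - 11/2)² = (-2471/2)² = 6105841/4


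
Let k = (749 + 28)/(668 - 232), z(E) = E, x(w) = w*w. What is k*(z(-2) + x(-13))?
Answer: 129759/436 ≈ 297.61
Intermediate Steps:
x(w) = w²
k = 777/436 ≈ 1.7821
k*(z(-2) + x(-13)) = 777*(-2 + (-13)²)/436 = 777*(-2 + 169)/436 = (777/436)*167 = 129759/436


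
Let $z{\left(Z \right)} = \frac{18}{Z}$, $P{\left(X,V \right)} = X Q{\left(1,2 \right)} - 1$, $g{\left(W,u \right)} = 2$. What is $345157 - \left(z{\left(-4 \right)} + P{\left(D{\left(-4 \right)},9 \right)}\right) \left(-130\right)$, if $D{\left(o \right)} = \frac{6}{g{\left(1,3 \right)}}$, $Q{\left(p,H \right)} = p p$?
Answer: $344832$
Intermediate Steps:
$Q{\left(p,H \right)} = p^{2}$
$D{\left(o \right)} = 3$ ($D{\left(o \right)} = \frac{6}{2} = 6 \cdot \frac{1}{2} = 3$)
$P{\left(X,V \right)} = -1 + X$ ($P{\left(X,V \right)} = X 1^{2} - 1 = X 1 - 1 = X - 1 = -1 + X$)
$345157 - \left(z{\left(-4 \right)} + P{\left(D{\left(-4 \right)},9 \right)}\right) \left(-130\right) = 345157 - \left(\frac{18}{-4} + \left(-1 + 3\right)\right) \left(-130\right) = 345157 - \left(18 \left(- \frac{1}{4}\right) + 2\right) \left(-130\right) = 345157 - \left(- \frac{9}{2} + 2\right) \left(-130\right) = 345157 - \left(- \frac{5}{2}\right) \left(-130\right) = 345157 - 325 = 344832$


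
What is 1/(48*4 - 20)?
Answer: 1/172 ≈ 0.0058140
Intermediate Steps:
1/(48*4 - 20) = 1/(192 - 20) = 1/172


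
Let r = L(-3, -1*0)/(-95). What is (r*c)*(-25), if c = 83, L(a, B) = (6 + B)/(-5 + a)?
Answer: -1245/76 ≈ -16.382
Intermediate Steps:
L(a, B) = (6 + B)/(-5 + a)
r = 3/380 (r = ((6 - 1*0)/(-5 - 3))/(-95) = ((6 + 0)/(-8))*(-1/95) = -1/8*6*(-1/95) = -3/4*(-1/95) = 3/380 ≈ 0.0078947)
(r*c)*(-25) = ((3/380)*83)*(-25) = (249/380)*(-25) = -1245/76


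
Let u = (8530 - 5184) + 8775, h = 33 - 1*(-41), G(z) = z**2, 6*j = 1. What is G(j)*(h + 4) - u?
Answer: -72713/6 ≈ -12119.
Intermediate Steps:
j = 1/6 (j = (1/6)*1 = 1/6 ≈ 0.16667)
h = 74 (h = 33 + 41 = 74)
u = 12121 (u = 3346 + 8775 = 12121)
G(j)*(h + 4) - u = (1/6)**2*(74 + 4) - 1*12121 = (1/36)*78 - 12121 = 13/6 - 12121 = -72713/6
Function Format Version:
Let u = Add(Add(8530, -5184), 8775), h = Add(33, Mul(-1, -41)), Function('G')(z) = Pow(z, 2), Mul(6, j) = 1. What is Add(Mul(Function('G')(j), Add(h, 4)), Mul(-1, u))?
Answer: Rational(-72713, 6) ≈ -12119.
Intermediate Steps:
j = Rational(1, 6) (j = Mul(Rational(1, 6), 1) = Rational(1, 6) ≈ 0.16667)
h = 74 (h = Add(33, 41) = 74)
u = 12121 (u = Add(3346, 8775) = 12121)
Add(Mul(Function('G')(j), Add(h, 4)), Mul(-1, u)) = Add(Mul(Pow(Rational(1, 6), 2), Add(74, 4)), Mul(-1, 12121)) = Add(Mul(Rational(1, 36), 78), -12121) = Add(Rational(13, 6), -12121) = Rational(-72713, 6)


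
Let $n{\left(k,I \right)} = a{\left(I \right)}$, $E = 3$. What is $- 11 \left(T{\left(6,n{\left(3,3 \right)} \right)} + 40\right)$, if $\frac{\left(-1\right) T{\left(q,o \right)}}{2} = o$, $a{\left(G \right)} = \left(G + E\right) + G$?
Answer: $-242$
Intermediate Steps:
$a{\left(G \right)} = 3 + 2 G$ ($a{\left(G \right)} = \left(G + 3\right) + G = \left(3 + G\right) + G = 3 + 2 G$)
$n{\left(k,I \right)} = 3 + 2 I$
$T{\left(q,o \right)} = - 2 o$
$- 11 \left(T{\left(6,n{\left(3,3 \right)} \right)} + 40\right) = - 11 \left(- 2 \left(3 + 2 \cdot 3\right) + 40\right) = - 11 \left(- 2 \left(3 + 6\right) + 40\right) = - 11 \left(\left(-2\right) 9 + 40\right) = - 11 \left(-18 + 40\right) = \left(-11\right) 22 = -242$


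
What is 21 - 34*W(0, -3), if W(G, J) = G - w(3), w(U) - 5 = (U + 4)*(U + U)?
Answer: 1619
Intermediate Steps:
w(U) = 5 + 2*U*(4 + U) (w(U) = 5 + (U + 4)*(U + U) = 5 + (4 + U)*(2*U) = 5 + 2*U*(4 + U))
W(G, J) = -47 + G (W(G, J) = G - (5 + 2*3² + 8*3) = G - (5 + 2*9 + 24) = G - (5 + 18 + 24) = G - 1*47 = G - 47 = -47 + G)
21 - 34*W(0, -3) = 21 - 34*(-47 + 0) = 21 - 34*(-47) = 21 + 1598 = 1619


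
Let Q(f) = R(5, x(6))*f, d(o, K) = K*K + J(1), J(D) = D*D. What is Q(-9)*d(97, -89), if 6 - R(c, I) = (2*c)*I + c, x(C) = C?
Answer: 4206582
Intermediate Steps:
J(D) = D²
R(c, I) = 6 - c - 2*I*c (R(c, I) = 6 - ((2*c)*I + c) = 6 - (2*I*c + c) = 6 - (c + 2*I*c) = 6 + (-c - 2*I*c) = 6 - c - 2*I*c)
d(o, K) = 1 + K² (d(o, K) = K*K + 1² = K² + 1 = 1 + K²)
Q(f) = -59*f (Q(f) = (6 - 1*5 - 2*6*5)*f = (6 - 5 - 60)*f = -59*f)
Q(-9)*d(97, -89) = (-59*(-9))*(1 + (-89)²) = 531*(1 + 7921) = 531*7922 = 4206582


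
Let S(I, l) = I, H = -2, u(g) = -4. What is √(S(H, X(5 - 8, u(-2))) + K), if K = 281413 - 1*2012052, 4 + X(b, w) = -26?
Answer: I*√1730641 ≈ 1315.5*I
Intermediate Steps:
X(b, w) = -30 (X(b, w) = -4 - 26 = -30)
K = -1730639 (K = 281413 - 2012052 = -1730639)
√(S(H, X(5 - 8, u(-2))) + K) = √(-2 - 1730639) = √(-1730641) = I*√1730641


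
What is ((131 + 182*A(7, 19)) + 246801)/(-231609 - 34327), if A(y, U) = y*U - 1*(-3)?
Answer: -67921/66484 ≈ -1.0216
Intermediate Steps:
A(y, U) = 3 + U*y (A(y, U) = U*y + 3 = 3 + U*y)
((131 + 182*A(7, 19)) + 246801)/(-231609 - 34327) = ((131 + 182*(3 + 19*7)) + 246801)/(-231609 - 34327) = ((131 + 182*(3 + 133)) + 246801)/(-265936) = ((131 + 182*136) + 246801)*(-1/265936) = ((131 + 24752) + 246801)*(-1/265936) = (24883 + 246801)*(-1/265936) = 271684*(-1/265936) = -67921/66484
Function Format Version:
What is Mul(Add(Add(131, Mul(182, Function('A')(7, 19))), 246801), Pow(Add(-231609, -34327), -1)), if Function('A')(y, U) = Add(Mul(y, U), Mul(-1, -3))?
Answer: Rational(-67921, 66484) ≈ -1.0216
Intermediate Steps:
Function('A')(y, U) = Add(3, Mul(U, y)) (Function('A')(y, U) = Add(Mul(U, y), 3) = Add(3, Mul(U, y)))
Mul(Add(Add(131, Mul(182, Function('A')(7, 19))), 246801), Pow(Add(-231609, -34327), -1)) = Mul(Add(Add(131, Mul(182, Add(3, Mul(19, 7)))), 246801), Pow(Add(-231609, -34327), -1)) = Mul(Add(Add(131, Mul(182, Add(3, 133))), 246801), Pow(-265936, -1)) = Mul(Add(Add(131, Mul(182, 136)), 246801), Rational(-1, 265936)) = Mul(Add(Add(131, 24752), 246801), Rational(-1, 265936)) = Mul(Add(24883, 246801), Rational(-1, 265936)) = Mul(271684, Rational(-1, 265936)) = Rational(-67921, 66484)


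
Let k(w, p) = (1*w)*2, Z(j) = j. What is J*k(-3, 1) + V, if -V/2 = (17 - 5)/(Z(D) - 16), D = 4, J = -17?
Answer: 104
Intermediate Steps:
V = 2 (V = -2*(17 - 5)/(4 - 16) = -24/(-12) = -24*(-1)/12 = -2*(-1) = 2)
k(w, p) = 2*w (k(w, p) = w*2 = 2*w)
J*k(-3, 1) + V = -34*(-3) + 2 = -17*(-6) + 2 = 102 + 2 = 104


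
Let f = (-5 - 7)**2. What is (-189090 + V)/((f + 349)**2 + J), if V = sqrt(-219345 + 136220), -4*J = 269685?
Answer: -756360/702511 + 100*I*sqrt(133)/702511 ≈ -1.0767 + 0.0016416*I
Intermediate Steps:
J = -269685/4 (J = -1/4*269685 = -269685/4 ≈ -67421.)
V = 25*I*sqrt(133) (V = sqrt(-83125) = 25*I*sqrt(133) ≈ 288.31*I)
f = 144 (f = (-12)**2 = 144)
(-189090 + V)/((f + 349)**2 + J) = (-189090 + 25*I*sqrt(133))/((144 + 349)**2 - 269685/4) = (-189090 + 25*I*sqrt(133))/(493**2 - 269685/4) = (-189090 + 25*I*sqrt(133))/(243049 - 269685/4) = (-189090 + 25*I*sqrt(133))/(702511/4) = (-189090 + 25*I*sqrt(133))*(4/702511) = -756360/702511 + 100*I*sqrt(133)/702511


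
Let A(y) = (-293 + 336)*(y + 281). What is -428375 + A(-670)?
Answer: -445102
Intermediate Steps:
A(y) = 12083 + 43*y (A(y) = 43*(281 + y) = 12083 + 43*y)
-428375 + A(-670) = -428375 + (12083 + 43*(-670)) = -428375 + (12083 - 28810) = -428375 - 16727 = -445102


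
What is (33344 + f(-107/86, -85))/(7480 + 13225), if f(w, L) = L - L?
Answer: 33344/20705 ≈ 1.6104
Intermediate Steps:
f(w, L) = 0
(33344 + f(-107/86, -85))/(7480 + 13225) = (33344 + 0)/(7480 + 13225) = 33344/20705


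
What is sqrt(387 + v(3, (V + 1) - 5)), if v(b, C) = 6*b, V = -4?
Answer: 9*sqrt(5) ≈ 20.125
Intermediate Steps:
sqrt(387 + v(3, (V + 1) - 5)) = sqrt(387 + 6*3) = sqrt(387 + 18) = sqrt(405) = 9*sqrt(5)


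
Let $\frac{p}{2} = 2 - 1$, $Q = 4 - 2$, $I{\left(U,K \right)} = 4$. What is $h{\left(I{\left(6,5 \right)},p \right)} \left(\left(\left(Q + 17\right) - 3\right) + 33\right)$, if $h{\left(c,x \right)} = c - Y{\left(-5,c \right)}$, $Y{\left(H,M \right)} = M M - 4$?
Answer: $-392$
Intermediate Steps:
$Y{\left(H,M \right)} = -4 + M^{2}$ ($Y{\left(H,M \right)} = M^{2} - 4 = -4 + M^{2}$)
$Q = 2$
$p = 2$ ($p = 2 \left(2 - 1\right) = 2 \cdot 1 = 2$)
$h{\left(c,x \right)} = 4 + c - c^{2}$ ($h{\left(c,x \right)} = c - \left(-4 + c^{2}\right) = 4 + c - c^{2}$)
$h{\left(I{\left(6,5 \right)},p \right)} \left(\left(\left(Q + 17\right) - 3\right) + 33\right) = \left(4 + 4 - 4^{2}\right) \left(\left(\left(2 + 17\right) - 3\right) + 33\right) = \left(4 + 4 - 16\right) \left(\left(19 - 3\right) + 33\right) = \left(4 + 4 - 16\right) \left(16 + 33\right) = \left(-8\right) 49 = -392$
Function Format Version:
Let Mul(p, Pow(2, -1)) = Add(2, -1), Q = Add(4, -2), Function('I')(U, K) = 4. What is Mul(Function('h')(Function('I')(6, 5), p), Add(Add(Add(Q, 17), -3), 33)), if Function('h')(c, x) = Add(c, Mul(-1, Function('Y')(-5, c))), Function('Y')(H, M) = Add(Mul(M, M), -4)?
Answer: -392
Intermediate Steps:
Function('Y')(H, M) = Add(-4, Pow(M, 2)) (Function('Y')(H, M) = Add(Pow(M, 2), -4) = Add(-4, Pow(M, 2)))
Q = 2
p = 2 (p = Mul(2, Add(2, -1)) = Mul(2, 1) = 2)
Function('h')(c, x) = Add(4, c, Mul(-1, Pow(c, 2))) (Function('h')(c, x) = Add(c, Mul(-1, Add(-4, Pow(c, 2)))) = Add(c, Add(4, Mul(-1, Pow(c, 2)))) = Add(4, c, Mul(-1, Pow(c, 2))))
Mul(Function('h')(Function('I')(6, 5), p), Add(Add(Add(Q, 17), -3), 33)) = Mul(Add(4, 4, Mul(-1, Pow(4, 2))), Add(Add(Add(2, 17), -3), 33)) = Mul(Add(4, 4, Mul(-1, 16)), Add(Add(19, -3), 33)) = Mul(Add(4, 4, -16), Add(16, 33)) = Mul(-8, 49) = -392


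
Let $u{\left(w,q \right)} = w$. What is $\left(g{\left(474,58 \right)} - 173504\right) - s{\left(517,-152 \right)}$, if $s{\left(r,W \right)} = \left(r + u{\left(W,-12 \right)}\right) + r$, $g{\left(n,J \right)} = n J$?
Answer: $-146894$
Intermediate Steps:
$g{\left(n,J \right)} = J n$
$s{\left(r,W \right)} = W + 2 r$ ($s{\left(r,W \right)} = \left(r + W\right) + r = \left(W + r\right) + r = W + 2 r$)
$\left(g{\left(474,58 \right)} - 173504\right) - s{\left(517,-152 \right)} = \left(58 \cdot 474 - 173504\right) - \left(-152 + 2 \cdot 517\right) = \left(27492 - 173504\right) - \left(-152 + 1034\right) = -146012 - 882 = -146894$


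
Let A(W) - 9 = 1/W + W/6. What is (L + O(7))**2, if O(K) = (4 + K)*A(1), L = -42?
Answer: 175561/36 ≈ 4876.7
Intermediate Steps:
A(W) = 9 + 1/W + W/6 (A(W) = 9 + (1/W + W/6) = 9 + 1/W + W/6)
O(K) = 122/3 + 61*K/6 (O(K) = (4 + K)*(9 + 1/1 + (1/6)*1) = (4 + K)*(9 + 1 + 1/6) = (4 + K)*(61/6) = 122/3 + 61*K/6)
(L + O(7))**2 = (-42 + (122/3 + (61/6)*7))**2 = (-42 + (122/3 + 427/6))**2 = (-42 + 671/6)**2 = (419/6)**2 = 175561/36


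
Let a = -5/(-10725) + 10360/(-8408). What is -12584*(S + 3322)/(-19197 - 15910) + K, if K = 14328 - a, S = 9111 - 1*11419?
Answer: 1162854167979908/79145045265 ≈ 14693.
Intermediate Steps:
S = -2308 (S = 9111 - 11419 = -2308)
a = -2776724/2254395 (a = -5*(-1/10725) + 10360*(-1/8408) = 1/2145 - 1295/1051 = -2776724/2254395 ≈ -1.2317)
K = 32303748284/2254395 (K = 14328 - 1*(-2776724/2254395) = 14328 + 2776724/2254395 = 32303748284/2254395 ≈ 14329.)
-12584*(S + 3322)/(-19197 - 15910) + K = -12584*(-2308 + 3322)/(-19197 - 15910) + 32303748284/2254395 = -12584/((-35107/1014)) + 32303748284/2254395 = -12584/((-35107*1/1014)) + 32303748284/2254395 = -12584/(-35107/1014) + 32303748284/2254395 = -12584*(-1014/35107) + 32303748284/2254395 = 12760176/35107 + 32303748284/2254395 = 1162854167979908/79145045265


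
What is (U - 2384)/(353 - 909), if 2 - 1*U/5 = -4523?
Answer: -20241/556 ≈ -36.405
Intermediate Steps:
U = 22625 (U = 10 - 5*(-4523) = 10 + 22615 = 22625)
(U - 2384)/(353 - 909) = (22625 - 2384)/(353 - 909) = 20241/(-556) = 20241*(-1/556) = -20241/556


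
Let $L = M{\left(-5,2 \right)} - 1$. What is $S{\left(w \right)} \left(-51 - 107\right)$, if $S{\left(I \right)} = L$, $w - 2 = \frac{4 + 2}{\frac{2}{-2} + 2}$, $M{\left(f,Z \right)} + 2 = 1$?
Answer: $316$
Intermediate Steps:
$M{\left(f,Z \right)} = -1$ ($M{\left(f,Z \right)} = -2 + 1 = -1$)
$w = 8$ ($w = 2 + \frac{4 + 2}{\frac{2}{-2} + 2} = 2 + \frac{6}{2 \left(- \frac{1}{2}\right) + 2} = 2 + \frac{6}{-1 + 2} = 2 + \frac{6}{1} = 2 + 6 \cdot 1 = 2 + 6 = 8$)
$L = -2$ ($L = -1 - 1 = -2$)
$S{\left(I \right)} = -2$
$S{\left(w \right)} \left(-51 - 107\right) = - 2 \left(-51 - 107\right) = \left(-2\right) \left(-158\right) = 316$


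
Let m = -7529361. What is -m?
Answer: 7529361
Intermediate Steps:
-m = -1*(-7529361) = 7529361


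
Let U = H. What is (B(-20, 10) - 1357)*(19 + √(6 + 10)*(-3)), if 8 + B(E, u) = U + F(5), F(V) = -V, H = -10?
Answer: -9660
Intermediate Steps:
U = -10
B(E, u) = -23 (B(E, u) = -8 + (-10 - 1*5) = -8 + (-10 - 5) = -8 - 15 = -23)
(B(-20, 10) - 1357)*(19 + √(6 + 10)*(-3)) = (-23 - 1357)*(19 + √(6 + 10)*(-3)) = -1380*(19 + √16*(-3)) = -1380*(19 + 4*(-3)) = -1380*(19 - 12) = -1380*7 = -9660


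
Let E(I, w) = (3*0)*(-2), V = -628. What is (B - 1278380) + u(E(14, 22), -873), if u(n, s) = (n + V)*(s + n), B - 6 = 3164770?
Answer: 2434640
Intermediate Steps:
B = 3164776 (B = 6 + 3164770 = 3164776)
E(I, w) = 0 (E(I, w) = 0*(-2) = 0)
u(n, s) = (-628 + n)*(n + s) (u(n, s) = (n - 628)*(s + n) = (-628 + n)*(n + s))
(B - 1278380) + u(E(14, 22), -873) = (3164776 - 1278380) + (0² - 628*0 - 628*(-873) + 0*(-873)) = 1886396 + (0 + 0 + 548244 + 0) = 1886396 + 548244 = 2434640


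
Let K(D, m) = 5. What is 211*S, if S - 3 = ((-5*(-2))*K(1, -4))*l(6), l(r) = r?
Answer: 63933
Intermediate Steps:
S = 303 (S = 3 + (-5*(-2)*5)*6 = 3 + (10*5)*6 = 3 + 50*6 = 3 + 300 = 303)
211*S = 211*303 = 63933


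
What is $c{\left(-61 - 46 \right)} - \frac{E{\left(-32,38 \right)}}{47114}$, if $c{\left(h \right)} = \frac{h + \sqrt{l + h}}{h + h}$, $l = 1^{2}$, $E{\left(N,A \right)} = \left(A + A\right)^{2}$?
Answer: $\frac{17781}{47114} - \frac{i \sqrt{106}}{214} \approx 0.3774 - 0.04811 i$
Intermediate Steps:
$E{\left(N,A \right)} = 4 A^{2}$ ($E{\left(N,A \right)} = \left(2 A\right)^{2} = 4 A^{2}$)
$l = 1$
$c{\left(h \right)} = \frac{h + \sqrt{1 + h}}{2 h}$ ($c{\left(h \right)} = \frac{h + \sqrt{1 + h}}{h + h} = \frac{h + \sqrt{1 + h}}{2 h}$)
$c{\left(-61 - 46 \right)} - \frac{E{\left(-32,38 \right)}}{47114} = \frac{\left(-61 - 46\right) + \sqrt{1 - 107}}{2 \left(-61 - 46\right)} - \frac{4 \cdot 38^{2}}{47114} = \frac{-107 + \sqrt{1 - 107}}{2 \left(-107\right)} - 4 \cdot 1444 \cdot \frac{1}{47114} = \frac{1}{2} \left(- \frac{1}{107}\right) \left(-107 + \sqrt{-106}\right) - 5776 \cdot \frac{1}{47114} = \frac{1}{2} \left(- \frac{1}{107}\right) \left(-107 + i \sqrt{106}\right) - \frac{2888}{23557} = \left(\frac{1}{2} - \frac{i \sqrt{106}}{214}\right) - \frac{2888}{23557} = \frac{17781}{47114} - \frac{i \sqrt{106}}{214}$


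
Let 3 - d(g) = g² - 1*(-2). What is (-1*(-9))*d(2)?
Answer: -27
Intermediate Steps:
d(g) = 1 - g² (d(g) = 3 - (g² - 1*(-2)) = 3 - (g² + 2) = 3 - (2 + g²) = 3 + (-2 - g²) = 1 - g²)
(-1*(-9))*d(2) = (-1*(-9))*(1 - 1*2²) = 9*(1 - 1*4) = 9*(1 - 4) = 9*(-3) = -27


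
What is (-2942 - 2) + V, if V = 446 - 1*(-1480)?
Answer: -1018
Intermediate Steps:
V = 1926 (V = 446 + 1480 = 1926)
(-2942 - 2) + V = (-2942 - 2) + 1926 = -2944 + 1926 = -1018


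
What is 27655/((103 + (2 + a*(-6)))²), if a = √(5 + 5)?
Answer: 1399343/505521 + 154868*√10/505521 ≈ 3.7369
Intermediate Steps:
a = √10 ≈ 3.1623
27655/((103 + (2 + a*(-6)))²) = 27655/((103 + (2 + √10*(-6)))²) = 27655/((103 + (2 - 6*√10))²) = 27655/((105 - 6*√10)²) = 27655/(105 - 6*√10)²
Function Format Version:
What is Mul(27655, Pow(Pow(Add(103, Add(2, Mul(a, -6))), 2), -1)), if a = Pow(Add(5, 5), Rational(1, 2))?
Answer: Add(Rational(1399343, 505521), Mul(Rational(154868, 505521), Pow(10, Rational(1, 2)))) ≈ 3.7369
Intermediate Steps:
a = Pow(10, Rational(1, 2)) ≈ 3.1623
Mul(27655, Pow(Pow(Add(103, Add(2, Mul(a, -6))), 2), -1)) = Mul(27655, Pow(Pow(Add(103, Add(2, Mul(Pow(10, Rational(1, 2)), -6))), 2), -1)) = Mul(27655, Pow(Pow(Add(103, Add(2, Mul(-6, Pow(10, Rational(1, 2))))), 2), -1)) = Mul(27655, Pow(Pow(Add(105, Mul(-6, Pow(10, Rational(1, 2)))), 2), -1)) = Mul(27655, Pow(Add(105, Mul(-6, Pow(10, Rational(1, 2)))), -2))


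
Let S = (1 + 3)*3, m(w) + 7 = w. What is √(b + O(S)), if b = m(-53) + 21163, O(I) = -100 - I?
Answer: √20991 ≈ 144.88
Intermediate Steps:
m(w) = -7 + w
S = 12 (S = 4*3 = 12)
b = 21103 (b = (-7 - 53) + 21163 = -60 + 21163 = 21103)
√(b + O(S)) = √(21103 + (-100 - 1*12)) = √(21103 + (-100 - 12)) = √(21103 - 112) = √20991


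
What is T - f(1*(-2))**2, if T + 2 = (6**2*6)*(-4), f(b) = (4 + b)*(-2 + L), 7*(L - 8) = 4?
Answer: -50898/49 ≈ -1038.7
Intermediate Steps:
L = 60/7 (L = 8 + (1/7)*4 = 8 + 4/7 = 60/7 ≈ 8.5714)
f(b) = 184/7 + 46*b/7 (f(b) = (4 + b)*(-2 + 60/7) = (4 + b)*(46/7) = 184/7 + 46*b/7)
T = -866 (T = -2 + (6**2*6)*(-4) = -2 + (36*6)*(-4) = -2 + 216*(-4) = -2 - 864 = -866)
T - f(1*(-2))**2 = -866 - (184/7 + 46*(1*(-2))/7)**2 = -866 - (184/7 + (46/7)*(-2))**2 = -866 - (184/7 - 92/7)**2 = -866 - (92/7)**2 = -866 - 1*8464/49 = -866 - 8464/49 = -50898/49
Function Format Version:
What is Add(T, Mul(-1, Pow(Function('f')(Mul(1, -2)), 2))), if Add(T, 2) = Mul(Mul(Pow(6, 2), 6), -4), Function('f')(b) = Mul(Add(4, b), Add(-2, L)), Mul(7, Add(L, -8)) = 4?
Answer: Rational(-50898, 49) ≈ -1038.7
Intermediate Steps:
L = Rational(60, 7) (L = Add(8, Mul(Rational(1, 7), 4)) = Add(8, Rational(4, 7)) = Rational(60, 7) ≈ 8.5714)
Function('f')(b) = Add(Rational(184, 7), Mul(Rational(46, 7), b)) (Function('f')(b) = Mul(Add(4, b), Add(-2, Rational(60, 7))) = Mul(Add(4, b), Rational(46, 7)) = Add(Rational(184, 7), Mul(Rational(46, 7), b)))
T = -866 (T = Add(-2, Mul(Mul(Pow(6, 2), 6), -4)) = Add(-2, Mul(Mul(36, 6), -4)) = Add(-2, Mul(216, -4)) = Add(-2, -864) = -866)
Add(T, Mul(-1, Pow(Function('f')(Mul(1, -2)), 2))) = Add(-866, Mul(-1, Pow(Add(Rational(184, 7), Mul(Rational(46, 7), Mul(1, -2))), 2))) = Add(-866, Mul(-1, Pow(Add(Rational(184, 7), Mul(Rational(46, 7), -2)), 2))) = Add(-866, Mul(-1, Pow(Add(Rational(184, 7), Rational(-92, 7)), 2))) = Add(-866, Mul(-1, Pow(Rational(92, 7), 2))) = Add(-866, Mul(-1, Rational(8464, 49))) = Add(-866, Rational(-8464, 49)) = Rational(-50898, 49)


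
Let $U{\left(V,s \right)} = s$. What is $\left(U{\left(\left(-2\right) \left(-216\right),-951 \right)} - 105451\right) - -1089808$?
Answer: $983406$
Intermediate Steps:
$\left(U{\left(\left(-2\right) \left(-216\right),-951 \right)} - 105451\right) - -1089808 = \left(-951 - 105451\right) - -1089808 = -106402 + 1089808 = 983406$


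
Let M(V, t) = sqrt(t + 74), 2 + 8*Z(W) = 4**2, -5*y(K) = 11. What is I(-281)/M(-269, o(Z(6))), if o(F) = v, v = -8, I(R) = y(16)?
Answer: -sqrt(66)/30 ≈ -0.27080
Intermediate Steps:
y(K) = -11/5 (y(K) = -1/5*11 = -11/5)
I(R) = -11/5
Z(W) = 7/4 (Z(W) = -1/4 + (1/8)*4**2 = -1/4 + (1/8)*16 = -1/4 + 2 = 7/4)
o(F) = -8
M(V, t) = sqrt(74 + t)
I(-281)/M(-269, o(Z(6))) = -11/(5*sqrt(74 - 8)) = -11*sqrt(66)/66/5 = -sqrt(66)/30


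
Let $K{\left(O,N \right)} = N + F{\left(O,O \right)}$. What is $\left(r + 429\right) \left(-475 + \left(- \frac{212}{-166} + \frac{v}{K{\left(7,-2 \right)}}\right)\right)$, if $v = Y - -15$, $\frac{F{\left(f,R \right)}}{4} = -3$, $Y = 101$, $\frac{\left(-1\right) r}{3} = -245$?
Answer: $- \frac{325974708}{581} \approx -5.6106 \cdot 10^{5}$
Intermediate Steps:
$r = 735$ ($r = \left(-3\right) \left(-245\right) = 735$)
$F{\left(f,R \right)} = -12$ ($F{\left(f,R \right)} = 4 \left(-3\right) = -12$)
$v = 116$ ($v = 101 - -15 = 101 + 15 = 116$)
$K{\left(O,N \right)} = -12 + N$ ($K{\left(O,N \right)} = N - 12 = -12 + N$)
$\left(r + 429\right) \left(-475 + \left(- \frac{212}{-166} + \frac{v}{K{\left(7,-2 \right)}}\right)\right) = \left(735 + 429\right) \left(-475 + \left(- \frac{212}{-166} + \frac{116}{-12 - 2}\right)\right) = 1164 \left(-475 + \left(\left(-212\right) \left(- \frac{1}{166}\right) + \frac{116}{-14}\right)\right) = 1164 \left(-475 + \left(\frac{106}{83} + 116 \left(- \frac{1}{14}\right)\right)\right) = 1164 \left(-475 + \left(\frac{106}{83} - \frac{58}{7}\right)\right) = 1164 \left(-475 - \frac{4072}{581}\right) = 1164 \left(- \frac{280047}{581}\right) = - \frac{325974708}{581}$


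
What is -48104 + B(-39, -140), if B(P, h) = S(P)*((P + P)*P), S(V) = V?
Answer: -166742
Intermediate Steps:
B(P, h) = 2*P**3 (B(P, h) = P*((P + P)*P) = P*((2*P)*P) = P*(2*P**2) = 2*P**3)
-48104 + B(-39, -140) = -48104 + 2*(-39)**3 = -48104 + 2*(-59319) = -48104 - 118638 = -166742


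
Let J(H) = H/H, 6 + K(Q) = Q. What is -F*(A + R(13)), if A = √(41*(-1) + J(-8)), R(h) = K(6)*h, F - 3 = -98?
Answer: 190*I*√10 ≈ 600.83*I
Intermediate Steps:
K(Q) = -6 + Q
J(H) = 1
F = -95 (F = 3 - 98 = -95)
R(h) = 0 (R(h) = (-6 + 6)*h = 0*h = 0)
A = 2*I*√10 (A = √(41*(-1) + 1) = √(-41 + 1) = √(-40) = 2*I*√10 ≈ 6.3246*I)
-F*(A + R(13)) = -(-95)*(2*I*√10 + 0) = -(-95)*2*I*√10 = -(-190)*I*√10 = 190*I*√10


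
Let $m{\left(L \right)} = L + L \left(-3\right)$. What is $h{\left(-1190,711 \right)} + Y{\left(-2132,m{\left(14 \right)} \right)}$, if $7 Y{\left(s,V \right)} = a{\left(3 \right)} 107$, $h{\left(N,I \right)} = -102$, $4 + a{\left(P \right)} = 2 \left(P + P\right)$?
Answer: $\frac{142}{7} \approx 20.286$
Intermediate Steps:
$a{\left(P \right)} = -4 + 4 P$ ($a{\left(P \right)} = -4 + 2 \left(P + P\right) = -4 + 2 \cdot 2 P = -4 + 4 P$)
$m{\left(L \right)} = - 2 L$ ($m{\left(L \right)} = L - 3 L = - 2 L$)
$Y{\left(s,V \right)} = \frac{856}{7}$ ($Y{\left(s,V \right)} = \frac{\left(-4 + 4 \cdot 3\right) 107}{7} = \frac{\left(-4 + 12\right) 107}{7} = \frac{8 \cdot 107}{7} = \frac{1}{7} \cdot 856 = \frac{856}{7}$)
$h{\left(-1190,711 \right)} + Y{\left(-2132,m{\left(14 \right)} \right)} = -102 + \frac{856}{7} = \frac{142}{7}$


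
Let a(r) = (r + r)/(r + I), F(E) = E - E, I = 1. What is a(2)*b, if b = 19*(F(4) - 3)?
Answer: -76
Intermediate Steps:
F(E) = 0
a(r) = 2*r/(1 + r) (a(r) = (r + r)/(r + 1) = (2*r)/(1 + r) = 2*r/(1 + r))
b = -57 (b = 19*(0 - 3) = 19*(-3) = -57)
a(2)*b = (2*2/(1 + 2))*(-57) = (2*2/3)*(-57) = (2*2*(⅓))*(-57) = (4/3)*(-57) = -76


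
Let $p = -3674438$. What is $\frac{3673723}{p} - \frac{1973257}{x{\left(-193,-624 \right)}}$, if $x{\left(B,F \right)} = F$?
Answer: $\frac{278781465439}{88186512} \approx 3161.3$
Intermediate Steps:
$\frac{3673723}{p} - \frac{1973257}{x{\left(-193,-624 \right)}} = \frac{3673723}{-3674438} - \frac{1973257}{-624} = 3673723 \left(- \frac{1}{3674438}\right) - - \frac{151789}{48} = - \frac{3673723}{3674438} + \frac{151789}{48} = \frac{278781465439}{88186512}$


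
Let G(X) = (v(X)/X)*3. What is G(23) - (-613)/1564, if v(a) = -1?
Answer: 409/1564 ≈ 0.26151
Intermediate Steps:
G(X) = -3/X (G(X) = -1/X*3 = -3/X)
G(23) - (-613)/1564 = -3/23 - (-613)/1564 = -3*1/23 - (-613)/1564 = -3/23 - 1*(-613/1564) = -3/23 + 613/1564 = 409/1564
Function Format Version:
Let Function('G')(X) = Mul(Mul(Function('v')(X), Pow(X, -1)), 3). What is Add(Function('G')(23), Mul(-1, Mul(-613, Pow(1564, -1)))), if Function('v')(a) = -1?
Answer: Rational(409, 1564) ≈ 0.26151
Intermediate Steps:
Function('G')(X) = Mul(-3, Pow(X, -1)) (Function('G')(X) = Mul(Mul(-1, Pow(X, -1)), 3) = Mul(-3, Pow(X, -1)))
Add(Function('G')(23), Mul(-1, Mul(-613, Pow(1564, -1)))) = Add(Mul(-3, Pow(23, -1)), Mul(-1, Mul(-613, Pow(1564, -1)))) = Add(Mul(-3, Rational(1, 23)), Mul(-1, Mul(-613, Rational(1, 1564)))) = Add(Rational(-3, 23), Mul(-1, Rational(-613, 1564))) = Add(Rational(-3, 23), Rational(613, 1564)) = Rational(409, 1564)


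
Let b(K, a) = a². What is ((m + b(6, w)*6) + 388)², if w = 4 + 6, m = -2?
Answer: 972196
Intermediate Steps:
w = 10
((m + b(6, w)*6) + 388)² = ((-2 + 10²*6) + 388)² = ((-2 + 100*6) + 388)² = ((-2 + 600) + 388)² = (598 + 388)² = 986² = 972196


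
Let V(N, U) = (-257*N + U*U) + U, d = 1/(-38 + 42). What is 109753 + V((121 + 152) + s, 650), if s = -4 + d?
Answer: 1854823/4 ≈ 4.6371e+5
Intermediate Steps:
d = ¼ (d = 1/4 = ¼ ≈ 0.25000)
s = -15/4 (s = -4 + ¼ = -15/4 ≈ -3.7500)
V(N, U) = U + U² - 257*N (V(N, U) = (-257*N + U²) + U = (U² - 257*N) + U = U + U² - 257*N)
109753 + V((121 + 152) + s, 650) = 109753 + (650 + 650² - 257*((121 + 152) - 15/4)) = 109753 + (650 + 422500 - 257*(273 - 15/4)) = 109753 + (650 + 422500 - 257*1077/4) = 109753 + (650 + 422500 - 276789/4) = 109753 + 1415811/4 = 1854823/4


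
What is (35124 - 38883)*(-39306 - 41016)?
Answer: 301930398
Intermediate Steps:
(35124 - 38883)*(-39306 - 41016) = -3759*(-80322) = 301930398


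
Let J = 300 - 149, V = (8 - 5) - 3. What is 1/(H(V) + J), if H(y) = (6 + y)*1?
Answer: 1/157 ≈ 0.0063694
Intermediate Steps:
V = 0 (V = 3 - 3 = 0)
H(y) = 6 + y
J = 151
1/(H(V) + J) = 1/((6 + 0) + 151) = 1/(6 + 151) = 1/157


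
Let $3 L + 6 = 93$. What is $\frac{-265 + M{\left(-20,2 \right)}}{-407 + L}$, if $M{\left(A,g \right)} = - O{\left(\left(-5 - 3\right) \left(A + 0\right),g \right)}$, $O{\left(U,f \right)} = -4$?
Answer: $\frac{29}{42} \approx 0.69048$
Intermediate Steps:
$L = 29$ ($L = -2 + \frac{1}{3} \cdot 93 = -2 + 31 = 29$)
$M{\left(A,g \right)} = 4$ ($M{\left(A,g \right)} = \left(-1\right) \left(-4\right) = 4$)
$\frac{-265 + M{\left(-20,2 \right)}}{-407 + L} = \frac{-265 + 4}{-407 + 29} = - \frac{261}{-378} = \left(-261\right) \left(- \frac{1}{378}\right) = \frac{29}{42}$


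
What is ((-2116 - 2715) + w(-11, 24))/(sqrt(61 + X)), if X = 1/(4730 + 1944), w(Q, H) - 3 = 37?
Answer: -1597*sqrt(301898390)/45235 ≈ -613.42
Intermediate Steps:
w(Q, H) = 40 (w(Q, H) = 3 + 37 = 40)
X = 1/6674 ≈ 0.00014984
((-2116 - 2715) + w(-11, 24))/(sqrt(61 + X)) = ((-2116 - 2715) + 40)/(sqrt(61 + 1/6674)) = (-4831 + 40)/(sqrt(407115/6674)) = -4791*sqrt(301898390)/135705 = -1597*sqrt(301898390)/45235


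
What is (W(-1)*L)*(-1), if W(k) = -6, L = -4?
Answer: -24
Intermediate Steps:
(W(-1)*L)*(-1) = -6*(-4)*(-1) = 24*(-1) = -24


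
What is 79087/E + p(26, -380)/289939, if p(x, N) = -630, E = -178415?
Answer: -23042807143/51729466685 ≈ -0.44545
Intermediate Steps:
79087/E + p(26, -380)/289939 = 79087/(-178415) - 630/289939 = 79087*(-1/178415) - 630*1/289939 = -79087/178415 - 630/289939 = -23042807143/51729466685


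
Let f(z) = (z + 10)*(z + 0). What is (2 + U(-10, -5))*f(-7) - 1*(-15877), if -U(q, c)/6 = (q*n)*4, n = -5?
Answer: 41035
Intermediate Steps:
f(z) = z*(10 + z) (f(z) = (10 + z)*z = z*(10 + z))
U(q, c) = 120*q (U(q, c) = -6*q*(-5)*4 = -6*(-5*q)*4 = -(-120)*q = 120*q)
(2 + U(-10, -5))*f(-7) - 1*(-15877) = (2 + 120*(-10))*(-7*(10 - 7)) - 1*(-15877) = (2 - 1200)*(-7*3) + 15877 = -1198*(-21) + 15877 = 25158 + 15877 = 41035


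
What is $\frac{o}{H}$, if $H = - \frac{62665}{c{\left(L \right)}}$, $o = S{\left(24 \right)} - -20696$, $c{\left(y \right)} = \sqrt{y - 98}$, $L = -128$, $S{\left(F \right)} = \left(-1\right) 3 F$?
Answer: $- \frac{20624 i \sqrt{226}}{62665} \approx - 4.9477 i$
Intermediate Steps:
$S{\left(F \right)} = - 3 F$
$c{\left(y \right)} = \sqrt{-98 + y}$
$o = 20624$ ($o = \left(-3\right) 24 - -20696 = -72 + 20696 = 20624$)
$H = \frac{62665 i \sqrt{226}}{226}$ ($H = - \frac{62665}{\sqrt{-98 - 128}} = - \frac{62665}{\sqrt{-226}} = - \frac{62665}{i \sqrt{226}} = - 62665 \left(- \frac{i \sqrt{226}}{226}\right) = \frac{62665 i \sqrt{226}}{226} \approx 4168.4 i$)
$\frac{o}{H} = \frac{20624}{\frac{62665}{226} i \sqrt{226}} = 20624 \left(- \frac{i \sqrt{226}}{62665}\right) = - \frac{20624 i \sqrt{226}}{62665}$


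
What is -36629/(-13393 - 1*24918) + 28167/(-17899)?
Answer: -60497638/97961227 ≈ -0.61757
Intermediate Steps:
-36629/(-13393 - 1*24918) + 28167/(-17899) = -36629/(-13393 - 24918) + 28167*(-1/17899) = -36629/(-38311) - 28167/17899 = -36629*(-1/38311) - 28167/17899 = 36629/38311 - 28167/17899 = -60497638/97961227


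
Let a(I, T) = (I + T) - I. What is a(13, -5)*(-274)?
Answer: 1370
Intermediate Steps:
a(I, T) = T
a(13, -5)*(-274) = -5*(-274) = 1370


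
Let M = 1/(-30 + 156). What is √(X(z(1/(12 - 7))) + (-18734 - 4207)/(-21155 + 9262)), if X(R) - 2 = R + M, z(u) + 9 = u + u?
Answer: I*√593610195010/356790 ≈ 2.1594*I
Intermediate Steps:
z(u) = -9 + 2*u (z(u) = -9 + (u + u) = -9 + 2*u)
M = 1/126 ≈ 0.0079365
X(R) = 253/126 + R (X(R) = 2 + (R + 1/126) = 2 + (1/126 + R) = 253/126 + R)
√(X(z(1/(12 - 7))) + (-18734 - 4207)/(-21155 + 9262)) = √((253/126 + (-9 + 2/(12 - 7))) + (-18734 - 4207)/(-21155 + 9262)) = √((253/126 + (-9 + 2/5)) - 22941/(-11893)) = √((253/126 + (-9 + 2*(⅕))) - 22941*(-1/11893)) = √((253/126 + (-9 + ⅖)) + 22941/11893) = √((253/126 - 43/5) + 22941/11893) = √(-4153/630 + 22941/11893) = √(-4991257/1070370) = I*√593610195010/356790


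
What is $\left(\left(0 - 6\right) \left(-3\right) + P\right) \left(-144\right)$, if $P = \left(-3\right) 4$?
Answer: $-864$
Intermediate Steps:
$P = -12$
$\left(\left(0 - 6\right) \left(-3\right) + P\right) \left(-144\right) = \left(\left(0 - 6\right) \left(-3\right) - 12\right) \left(-144\right) = \left(\left(-6\right) \left(-3\right) - 12\right) \left(-144\right) = \left(18 - 12\right) \left(-144\right) = 6 \left(-144\right) = -864$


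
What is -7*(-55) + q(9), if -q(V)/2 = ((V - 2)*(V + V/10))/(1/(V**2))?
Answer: -54208/5 ≈ -10842.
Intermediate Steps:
q(V) = -11*V**3*(-2 + V)/5 (q(V) = -2*(V - 2)*(V + V/10)/(1/(V**2)) = -2*(-2 + V)*(V + V*(1/10))/(V**(-2)) = -2*(-2 + V)*(V + V/10)*V**2 = -2*(-2 + V)*(11*V/10)*V**2 = -2*11*V*(-2 + V)/10*V**2 = -11*V**3*(-2 + V)/5)
-7*(-55) + q(9) = -7*(-55) + (11/5)*9**3*(2 - 1*9) = 385 + (11/5)*729*(2 - 9) = 385 + (11/5)*729*(-7) = 385 - 56133/5 = -54208/5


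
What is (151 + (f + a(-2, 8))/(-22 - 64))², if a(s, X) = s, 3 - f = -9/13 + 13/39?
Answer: 256441972801/11249316 ≈ 22796.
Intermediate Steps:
f = 131/39 (f = 3 - (-9/13 + 13/39) = 3 - (-9*1/13 + 13*(1/39)) = 3 - (-9/13 + ⅓) = 3 - 1*(-14/39) = 3 + 14/39 = 131/39 ≈ 3.3590)
(151 + (f + a(-2, 8))/(-22 - 64))² = (151 + (131/39 - 2)/(-22 - 64))² = (151 + (53/39)/(-86))² = (151 + (53/39)*(-1/86))² = (151 - 53/3354)² = (506401/3354)² = 256441972801/11249316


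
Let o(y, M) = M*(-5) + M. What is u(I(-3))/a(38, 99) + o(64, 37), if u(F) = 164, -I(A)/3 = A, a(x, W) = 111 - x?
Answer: -10640/73 ≈ -145.75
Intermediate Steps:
o(y, M) = -4*M (o(y, M) = -5*M + M = -4*M)
I(A) = -3*A
u(I(-3))/a(38, 99) + o(64, 37) = 164/(111 - 1*38) - 4*37 = 164/(111 - 38) - 148 = 164/73 - 148 = -10640/73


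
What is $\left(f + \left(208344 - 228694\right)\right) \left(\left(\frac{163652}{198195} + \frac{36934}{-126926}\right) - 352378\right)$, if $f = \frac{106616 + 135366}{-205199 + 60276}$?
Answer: $\frac{13072503933935364352012408}{1822848636530055} \approx 7.1715 \cdot 10^{9}$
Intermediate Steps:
$f = - \frac{241982}{144923}$ ($f = \frac{241982}{-144923} = 241982 \left(- \frac{1}{144923}\right) = - \frac{241982}{144923} \approx -1.6697$)
$\left(f + \left(208344 - 228694\right)\right) \left(\left(\frac{163652}{198195} + \frac{36934}{-126926}\right) - 352378\right) = \left(- \frac{241982}{144923} + \left(208344 - 228694\right)\right) \left(\left(\frac{163652}{198195} + \frac{36934}{-126926}\right) - 352378\right) = \left(- \frac{241982}{144923} - 20350\right) \left(\left(163652 \cdot \frac{1}{198195} + 36934 \left(- \frac{1}{126926}\right)\right) - 352378\right) = - \frac{2949425032 \left(\left(\frac{163652}{198195} - \frac{18467}{63463}\right) - 352378\right)}{144923} = - \frac{2949425032 \left(\frac{6725779811}{12578049285} - 352378\right)}{144923} = \left(- \frac{2949425032}{144923}\right) \left(- \frac{4432221125169919}{12578049285}\right) = \frac{13072503933935364352012408}{1822848636530055}$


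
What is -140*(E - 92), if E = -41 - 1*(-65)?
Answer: 9520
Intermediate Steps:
E = 24 (E = -41 + 65 = 24)
-140*(E - 92) = -140*(24 - 92) = -140*(-68) = 9520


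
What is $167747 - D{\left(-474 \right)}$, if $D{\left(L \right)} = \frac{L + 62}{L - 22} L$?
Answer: $\frac{10424725}{62} \approx 1.6814 \cdot 10^{5}$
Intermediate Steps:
$D{\left(L \right)} = \frac{L \left(62 + L\right)}{-22 + L}$ ($D{\left(L \right)} = \frac{62 + L}{-22 + L} L = \frac{L \left(62 + L\right)}{-22 + L}$)
$167747 - D{\left(-474 \right)} = 167747 - - \frac{474 \left(62 - 474\right)}{-22 - 474} = 167747 - \left(-474\right) \frac{1}{-496} \left(-412\right) = 167747 - \left(-474\right) \left(- \frac{1}{496}\right) \left(-412\right) = 167747 - - \frac{24411}{62} = 167747 + \frac{24411}{62} = \frac{10424725}{62}$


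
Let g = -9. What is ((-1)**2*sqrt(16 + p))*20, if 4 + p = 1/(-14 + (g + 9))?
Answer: 10*sqrt(2338)/7 ≈ 69.076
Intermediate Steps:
p = -57/14 (p = -4 + 1/(-14 + (-9 + 9)) = -4 + 1/(-14 + 0) = -4 + 1/(-14) = -4 - 1/14 = -57/14 ≈ -4.0714)
((-1)**2*sqrt(16 + p))*20 = ((-1)**2*sqrt(16 - 57/14))*20 = (1*sqrt(167/14))*20 = (1*(sqrt(2338)/14))*20 = (sqrt(2338)/14)*20 = 10*sqrt(2338)/7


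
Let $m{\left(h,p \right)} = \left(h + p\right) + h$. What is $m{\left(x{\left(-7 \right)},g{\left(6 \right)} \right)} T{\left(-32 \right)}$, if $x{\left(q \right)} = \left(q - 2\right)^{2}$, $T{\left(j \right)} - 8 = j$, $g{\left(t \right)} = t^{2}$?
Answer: $-4752$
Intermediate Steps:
$T{\left(j \right)} = 8 + j$
$x{\left(q \right)} = \left(-2 + q\right)^{2}$
$m{\left(h,p \right)} = p + 2 h$
$m{\left(x{\left(-7 \right)},g{\left(6 \right)} \right)} T{\left(-32 \right)} = \left(6^{2} + 2 \left(-2 - 7\right)^{2}\right) \left(8 - 32\right) = \left(36 + 2 \left(-9\right)^{2}\right) \left(-24\right) = \left(36 + 2 \cdot 81\right) \left(-24\right) = \left(36 + 162\right) \left(-24\right) = 198 \left(-24\right) = -4752$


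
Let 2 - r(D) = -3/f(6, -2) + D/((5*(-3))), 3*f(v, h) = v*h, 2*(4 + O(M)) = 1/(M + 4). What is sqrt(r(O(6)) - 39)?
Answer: I*sqrt(8553)/15 ≈ 6.1655*I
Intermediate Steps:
O(M) = -4 + 1/(2*(4 + M)) (O(M) = -4 + 1/(2*(M + 4)) = -4 + 1/(2*(4 + M)))
f(v, h) = h*v/3 (f(v, h) = (v*h)/3 = (h*v)/3 = h*v/3)
r(D) = 5/4 + D/15 (r(D) = 2 - (-3/((1/3)*(-2)*6) + D/((5*(-3)))) = 2 - (-3/(-4) + D/(-15)) = 2 - (-3*(-1/4) + D*(-1/15)) = 2 - (3/4 - D/15) = 2 + (-3/4 + D/15) = 5/4 + D/15)
sqrt(r(O(6)) - 39) = sqrt((5/4 + ((-31 - 8*6)/(2*(4 + 6)))/15) - 39) = sqrt((5/4 + ((1/2)*(-31 - 48)/10)/15) - 39) = sqrt((5/4 + ((1/2)*(1/10)*(-79))/15) - 39) = sqrt((5/4 + (1/15)*(-79/20)) - 39) = sqrt((5/4 - 79/300) - 39) = sqrt(74/75 - 39) = sqrt(-2851/75) = I*sqrt(8553)/15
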